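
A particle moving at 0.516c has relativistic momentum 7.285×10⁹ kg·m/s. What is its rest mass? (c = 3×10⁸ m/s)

γ = 1/√(1 - 0.516²) = 1.1674
v = 0.516 × 3×10⁸ = 1.548×10⁸ m/s
m = p/(γv) = 7.285×10⁹/(1.1674 × 1.548×10⁸) = 40.31 kg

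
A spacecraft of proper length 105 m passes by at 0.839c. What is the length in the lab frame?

Proper length L₀ = 105 m
γ = 1/√(1 - 0.839²) = 1.838
L = L₀/γ = 105/1.838 = 57.13 m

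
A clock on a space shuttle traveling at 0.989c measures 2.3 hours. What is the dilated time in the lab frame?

Proper time Δt₀ = 2.3 hours
γ = 1/√(1 - 0.989²) = 6.761
Δt = γΔt₀ = 6.761 × 2.3 = 15.55 hours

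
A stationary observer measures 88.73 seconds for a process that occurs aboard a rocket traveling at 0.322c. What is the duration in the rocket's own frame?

Dilated time Δt = 88.73 seconds
γ = 1/√(1 - 0.322²) = 1.0563
Δt₀ = Δt/γ = 88.73/1.0563 = 84.00 seconds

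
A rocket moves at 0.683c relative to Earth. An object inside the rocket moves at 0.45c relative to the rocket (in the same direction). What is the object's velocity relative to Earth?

u = (u' + v)/(1 + u'v/c²)
Numerator: 0.45 + 0.683 = 1.133
Denominator: 1 + 0.30735 = 1.30735
u = 1.133/1.30735 = 0.8666c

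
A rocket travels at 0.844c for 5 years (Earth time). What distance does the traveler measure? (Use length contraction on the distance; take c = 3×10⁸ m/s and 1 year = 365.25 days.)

Earth distance: d = v × t = 0.844c × 5 yr = 3.995×10¹⁶ m
γ = 1.864
d' = d/γ = 3.995×10¹⁶/1.864 = 2.143×10¹⁶ m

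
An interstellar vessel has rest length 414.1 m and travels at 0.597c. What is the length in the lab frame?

Proper length L₀ = 414.1 m
γ = 1/√(1 - 0.597²) = 1.2465
L = L₀/γ = 414.1/1.2465 = 332.2 m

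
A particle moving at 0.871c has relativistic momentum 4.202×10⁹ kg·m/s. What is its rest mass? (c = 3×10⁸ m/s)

γ = 1/√(1 - 0.871²) = 2.0355
v = 0.871 × 3×10⁸ = 2.613×10⁸ m/s
m = p/(γv) = 4.202×10⁹/(2.0355 × 2.613×10⁸) = 7.900 kg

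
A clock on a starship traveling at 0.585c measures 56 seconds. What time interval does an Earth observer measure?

Proper time Δt₀ = 56 seconds
γ = 1/√(1 - 0.585²) = 1.233
Δt = γΔt₀ = 1.233 × 56 = 69.05 seconds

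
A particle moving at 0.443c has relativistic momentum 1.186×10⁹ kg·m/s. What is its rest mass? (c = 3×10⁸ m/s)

γ = 1/√(1 - 0.443²) = 1.1154
v = 0.443 × 3×10⁸ = 1.329×10⁸ m/s
m = p/(γv) = 1.186×10⁹/(1.1154 × 1.329×10⁸) = 8.001 kg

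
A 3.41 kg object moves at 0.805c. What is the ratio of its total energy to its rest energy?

E = γmc², E₀ = mc²
E/E₀ = γ = 1/√(1 - 0.805²) = 1.686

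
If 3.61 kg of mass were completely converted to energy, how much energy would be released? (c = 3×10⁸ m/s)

Using E = mc²:
c² = (3×10⁸)² = 9×10¹⁶ m²/s²
E = 3.61 × 9×10¹⁶ = 3.249×10¹⁷ J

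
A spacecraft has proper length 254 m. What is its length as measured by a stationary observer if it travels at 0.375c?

Proper length L₀ = 254 m
γ = 1/√(1 - 0.375²) = 1.0787
L = L₀/γ = 254/1.0787 = 235.5 m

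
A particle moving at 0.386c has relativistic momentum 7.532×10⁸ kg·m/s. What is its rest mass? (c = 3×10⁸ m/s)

γ = 1/√(1 - 0.386²) = 1.084
v = 0.386 × 3×10⁸ = 1.158×10⁸ m/s
m = p/(γv) = 7.532×10⁸/(1.084 × 1.158×10⁸) = 6.000 kg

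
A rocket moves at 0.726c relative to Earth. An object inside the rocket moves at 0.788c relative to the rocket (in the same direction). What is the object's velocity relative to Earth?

u = (u' + v)/(1 + u'v/c²)
Numerator: 0.788 + 0.726 = 1.514
Denominator: 1 + 0.572088 = 1.572088
u = 1.514/1.572088 = 0.9631c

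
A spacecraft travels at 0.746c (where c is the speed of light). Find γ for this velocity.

v/c = 0.746, so (v/c)² = 0.556516
1 - (v/c)² = 0.443484
γ = 1/√(0.443484) = 1.502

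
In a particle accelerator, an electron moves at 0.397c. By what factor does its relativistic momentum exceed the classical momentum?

p_rel = γmv, p_class = mv
Ratio = γ = 1/√(1 - 0.397²)
= 1/√(0.842391) = 1.090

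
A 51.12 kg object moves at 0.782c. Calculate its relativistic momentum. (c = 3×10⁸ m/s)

γ = 1/√(1 - 0.782²) = 1.604
v = 0.782 × 3×10⁸ = 2.346×10⁸ m/s
p = γmv = 1.604 × 51.12 × 2.346×10⁸ = 1.924×10¹⁰ kg·m/s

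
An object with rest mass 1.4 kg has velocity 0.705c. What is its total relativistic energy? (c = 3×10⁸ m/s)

γ = 1/√(1 - 0.705²) = 1.410
mc² = 1.4 × (3×10⁸)² = 1.260×10¹⁷ J
E = γmc² = 1.410 × 1.260×10¹⁷ = 1.777×10¹⁷ J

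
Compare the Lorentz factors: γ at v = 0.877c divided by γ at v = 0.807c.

γ₁ = 1/√(1 - 0.877²) = 2.081
γ₂ = 1/√(1 - 0.807²) = 1.693
γ₁/γ₂ = 2.081/1.693 = 1.229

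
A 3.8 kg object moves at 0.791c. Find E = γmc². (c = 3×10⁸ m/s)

γ = 1/√(1 - 0.791²) = 1.6345
mc² = 3.8 × (3×10⁸)² = 3.420×10¹⁷ J
E = γmc² = 1.6345 × 3.420×10¹⁷ = 5.590×10¹⁷ J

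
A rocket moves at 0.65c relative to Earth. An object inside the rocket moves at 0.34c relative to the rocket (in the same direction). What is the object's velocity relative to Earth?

u = (u' + v)/(1 + u'v/c²)
Numerator: 0.34 + 0.65 = 0.99
Denominator: 1 + 0.221 = 1.221
u = 0.99/1.221 = 0.8108c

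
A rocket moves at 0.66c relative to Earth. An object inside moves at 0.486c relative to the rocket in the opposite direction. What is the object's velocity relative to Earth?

Object's velocity in rocket frame is u' = -0.486c
u = (u' + v)/(1 + u'v/c²) = (v - 0.486)/(1 - 0.486·v/c²)
Numerator: 0.66 - 0.486 = 0.174
Denominator: 1 - 0.32076 = 0.67924
u = 0.174/0.67924 = 0.2562c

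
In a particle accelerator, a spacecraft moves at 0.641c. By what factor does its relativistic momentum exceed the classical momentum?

p_rel = γmv, p_class = mv
Ratio = γ = 1/√(1 - 0.641²)
= 1/√(0.589119) = 1.303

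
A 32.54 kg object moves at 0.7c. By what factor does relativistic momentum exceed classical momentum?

p_rel = γmv, p_class = mv
Ratio = γ = 1/√(1 - 0.7²) = 1.400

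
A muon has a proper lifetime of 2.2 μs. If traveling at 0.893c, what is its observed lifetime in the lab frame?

Proper lifetime τ₀ = 2.2 μs
γ = 1/√(1 - 0.893²) = 2.222
τ = γτ₀ = 2.222 × 2.2 μs = 4.888 μs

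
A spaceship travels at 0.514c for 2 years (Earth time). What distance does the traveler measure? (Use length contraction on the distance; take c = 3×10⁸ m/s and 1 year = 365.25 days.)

Earth distance: d = v × t = 0.514c × 2 yr = 9.7324×10¹⁵ m
γ = 1.1658
d' = d/γ = 9.7324×10¹⁵/1.1658 = 8.348×10¹⁵ m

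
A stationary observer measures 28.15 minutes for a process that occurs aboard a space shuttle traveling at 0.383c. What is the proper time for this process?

Dilated time Δt = 28.15 minutes
γ = 1/√(1 - 0.383²) = 1.0825
Δt₀ = Δt/γ = 28.15/1.0825 = 26.00 minutes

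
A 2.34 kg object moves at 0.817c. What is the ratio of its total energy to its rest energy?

E = γmc², E₀ = mc²
E/E₀ = γ = 1/√(1 - 0.817²) = 1.734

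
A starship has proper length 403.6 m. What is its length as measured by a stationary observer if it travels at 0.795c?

Proper length L₀ = 403.6 m
γ = 1/√(1 - 0.795²) = 1.649
L = L₀/γ = 403.6/1.649 = 244.8 m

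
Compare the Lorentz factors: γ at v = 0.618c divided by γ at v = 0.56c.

γ₁ = 1/√(1 - 0.618²) = 1.272
γ₂ = 1/√(1 - 0.56²) = 1.207
γ₁/γ₂ = 1.272/1.207 = 1.054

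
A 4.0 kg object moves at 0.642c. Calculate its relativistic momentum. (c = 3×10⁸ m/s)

γ = 1/√(1 - 0.642²) = 1.304
v = 0.642 × 3×10⁸ = 1.926×10⁸ m/s
p = γmv = 1.304 × 4.0 × 1.926×10⁸ = 1.005×10⁹ kg·m/s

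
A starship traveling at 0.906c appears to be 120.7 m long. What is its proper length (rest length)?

Contracted length L = 120.7 m
γ = 1/√(1 - 0.906²) = 2.363
L₀ = γL = 2.363 × 120.7 = 285.2 m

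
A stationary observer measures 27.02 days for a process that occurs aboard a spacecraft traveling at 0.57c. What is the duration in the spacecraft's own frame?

Dilated time Δt = 27.02 days
γ = 1/√(1 - 0.57²) = 1.217
Δt₀ = Δt/γ = 27.02/1.217 = 22.20 days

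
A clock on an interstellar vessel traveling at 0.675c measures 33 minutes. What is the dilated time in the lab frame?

Proper time Δt₀ = 33 minutes
γ = 1/√(1 - 0.675²) = 1.35535
Δt = γΔt₀ = 1.35535 × 33 = 44.73 minutes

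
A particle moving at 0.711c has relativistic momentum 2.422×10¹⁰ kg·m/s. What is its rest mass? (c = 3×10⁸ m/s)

γ = 1/√(1 - 0.711²) = 1.422
v = 0.711 × 3×10⁸ = 2.133×10⁸ m/s
m = p/(γv) = 2.422×10¹⁰/(1.422 × 2.133×10⁸) = 79.85 kg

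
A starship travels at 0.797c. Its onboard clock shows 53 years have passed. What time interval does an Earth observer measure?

Proper time Δt₀ = 53 years
γ = 1/√(1 - 0.797²) = 1.6557
Δt = γΔt₀ = 1.6557 × 53 = 87.75 years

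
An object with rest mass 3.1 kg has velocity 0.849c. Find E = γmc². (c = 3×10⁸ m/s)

γ = 1/√(1 - 0.849²) = 1.8925
mc² = 3.1 × (3×10⁸)² = 2.790×10¹⁷ J
E = γmc² = 1.8925 × 2.790×10¹⁷ = 5.280×10¹⁷ J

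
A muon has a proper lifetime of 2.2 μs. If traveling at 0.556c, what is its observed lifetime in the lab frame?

Proper lifetime τ₀ = 2.2 μs
γ = 1/√(1 - 0.556²) = 1.203
τ = γτ₀ = 1.203 × 2.2 μs = 2.647 μs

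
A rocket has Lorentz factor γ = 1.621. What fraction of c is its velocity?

From γ = 1/√(1 - v²/c²):
1/γ² = 1/1.621² = 0.3806
v²/c² = 1 - 0.3806 = 0.6194
v/c = √(0.6194) = 0.7870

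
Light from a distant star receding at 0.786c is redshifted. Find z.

β = 0.786
(1+β)/(1-β) = 1.786/0.214 = 8.346
√(8.346) = 2.889
z = 2.889 - 1 = 1.889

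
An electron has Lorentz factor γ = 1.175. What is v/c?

From γ = 1/√(1 - v²/c²):
1/γ² = 1/1.175² = 0.7243
v²/c² = 1 - 0.7243 = 0.2757
v/c = √(0.2757) = 0.5251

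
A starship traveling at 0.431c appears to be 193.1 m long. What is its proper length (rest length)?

Contracted length L = 193.1 m
γ = 1/√(1 - 0.431²) = 1.108
L₀ = γL = 1.108 × 193.1 = 214.0 m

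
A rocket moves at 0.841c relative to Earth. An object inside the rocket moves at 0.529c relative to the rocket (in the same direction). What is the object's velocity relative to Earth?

u = (u' + v)/(1 + u'v/c²)
Numerator: 0.529 + 0.841 = 1.37
Denominator: 1 + 0.444889 = 1.444889
u = 1.37/1.444889 = 0.9482c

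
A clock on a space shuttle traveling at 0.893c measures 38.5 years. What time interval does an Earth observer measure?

Proper time Δt₀ = 38.5 years
γ = 1/√(1 - 0.893²) = 2.2219
Δt = γΔt₀ = 2.2219 × 38.5 = 85.54 years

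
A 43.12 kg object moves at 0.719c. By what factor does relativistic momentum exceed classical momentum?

p_rel = γmv, p_class = mv
Ratio = γ = 1/√(1 - 0.719²) = 1.439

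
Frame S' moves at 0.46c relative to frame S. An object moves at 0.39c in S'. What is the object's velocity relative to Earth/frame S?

u = (u' + v)/(1 + u'v/c²)
Numerator: 0.39 + 0.46 = 0.85
Denominator: 1 + 0.1794 = 1.1794
u = 0.85/1.1794 = 0.7207c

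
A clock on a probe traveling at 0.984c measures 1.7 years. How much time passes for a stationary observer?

Proper time Δt₀ = 1.7 years
γ = 1/√(1 - 0.984²) = 5.613
Δt = γΔt₀ = 5.613 × 1.7 = 9.542 years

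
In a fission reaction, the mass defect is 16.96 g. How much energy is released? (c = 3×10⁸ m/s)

Convert mass defect: Δm = 16.96 g = 0.01696 kg
E = Δm·c² = 0.01696 × (3×10⁸)²
= 0.01696 × 9×10¹⁶ = 1.526×10¹⁵ J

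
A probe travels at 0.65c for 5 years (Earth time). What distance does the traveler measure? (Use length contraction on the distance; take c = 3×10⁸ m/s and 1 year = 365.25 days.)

Earth distance: d = v × t = 0.65c × 5 yr = 3.077×10¹⁶ m
γ = 1.316
d' = d/γ = 3.077×10¹⁶/1.316 = 2.338×10¹⁶ m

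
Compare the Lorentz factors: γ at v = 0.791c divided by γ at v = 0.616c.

γ₁ = 1/√(1 - 0.791²) = 1.634
γ₂ = 1/√(1 - 0.616²) = 1.269
γ₁/γ₂ = 1.634/1.269 = 1.288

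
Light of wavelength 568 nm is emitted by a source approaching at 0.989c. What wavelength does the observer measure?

β = 0.989
Wavelength Doppler factor = √(0.011/1.989) = √(0.0055304) = 0.07437
λ_obs = 568 × 0.07437 = 42.24 nm (blueshift)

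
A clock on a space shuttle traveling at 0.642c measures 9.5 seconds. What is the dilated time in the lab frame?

Proper time Δt₀ = 9.5 seconds
γ = 1/√(1 - 0.642²) = 1.304
Δt = γΔt₀ = 1.304 × 9.5 = 12.39 seconds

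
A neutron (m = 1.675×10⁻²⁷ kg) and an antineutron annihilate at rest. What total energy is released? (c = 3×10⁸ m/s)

Both particles have the same rest mass, so total mass = 2m
E = 2m·c² = 2 × 1.675×10⁻²⁷ × (3×10⁸)²
= 2 × 1.675×10⁻²⁷ × 9×10¹⁶
= 3.015×10⁻¹⁰ J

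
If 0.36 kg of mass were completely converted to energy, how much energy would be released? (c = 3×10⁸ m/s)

Using E = mc²:
c² = (3×10⁸)² = 9×10¹⁶ m²/s²
E = 0.36 × 9×10¹⁶ = 3.240×10¹⁶ J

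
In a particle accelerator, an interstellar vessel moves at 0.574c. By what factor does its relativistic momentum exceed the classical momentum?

p_rel = γmv, p_class = mv
Ratio = γ = 1/√(1 - 0.574²)
= 1/√(0.670524) = 1.221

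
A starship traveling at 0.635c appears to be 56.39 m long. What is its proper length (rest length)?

Contracted length L = 56.39 m
γ = 1/√(1 - 0.635²) = 1.2945
L₀ = γL = 1.2945 × 56.39 = 73.00 m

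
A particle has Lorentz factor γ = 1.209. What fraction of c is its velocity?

From γ = 1/√(1 - v²/c²):
1/γ² = 1/1.209² = 0.6841
v²/c² = 1 - 0.6841 = 0.3159
v/c = √(0.3159) = 0.5620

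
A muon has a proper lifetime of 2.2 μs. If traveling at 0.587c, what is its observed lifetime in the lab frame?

Proper lifetime τ₀ = 2.2 μs
γ = 1/√(1 - 0.587²) = 1.235
τ = γτ₀ = 1.235 × 2.2 μs = 2.717 μs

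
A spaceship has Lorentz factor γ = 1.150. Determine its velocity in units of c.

From γ = 1/√(1 - v²/c²):
1/γ² = 1/1.150² = 0.75614
v²/c² = 1 - 0.75614 = 0.24386
v/c = √(0.24386) = 0.4938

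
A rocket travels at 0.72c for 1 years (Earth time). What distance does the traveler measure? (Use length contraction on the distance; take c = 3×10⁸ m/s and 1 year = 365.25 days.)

Earth distance: d = v × t = 0.72c × 1 yr = 6.816×10¹⁵ m
γ = 1.441
d' = d/γ = 6.816×10¹⁵/1.441 = 4.730×10¹⁵ m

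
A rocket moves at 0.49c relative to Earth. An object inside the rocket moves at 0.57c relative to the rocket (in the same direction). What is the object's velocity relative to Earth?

u = (u' + v)/(1 + u'v/c²)
Numerator: 0.57 + 0.49 = 1.06
Denominator: 1 + 0.2793 = 1.2793
u = 1.06/1.2793 = 0.8286c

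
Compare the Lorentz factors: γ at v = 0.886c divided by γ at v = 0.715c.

γ₁ = 1/√(1 - 0.886²) = 2.157
γ₂ = 1/√(1 - 0.715²) = 1.430
γ₁/γ₂ = 2.157/1.430 = 1.508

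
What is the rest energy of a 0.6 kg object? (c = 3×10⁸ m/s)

c² = (3×10⁸)² = 9.000×10¹⁶ m²/s²
E₀ = mc² = 0.6 × 9.000×10¹⁶ = 5.400×10¹⁶ J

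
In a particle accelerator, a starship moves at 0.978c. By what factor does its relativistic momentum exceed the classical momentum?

p_rel = γmv, p_class = mv
Ratio = γ = 1/√(1 - 0.978²)
= 1/√(0.043516) = 4.794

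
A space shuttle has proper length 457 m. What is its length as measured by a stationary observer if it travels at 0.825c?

Proper length L₀ = 457 m
γ = 1/√(1 - 0.825²) = 1.769
L = L₀/γ = 457/1.769 = 258.3 m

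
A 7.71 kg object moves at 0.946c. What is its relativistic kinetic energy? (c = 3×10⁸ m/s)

γ = 1/√(1 - 0.946²) = 3.085
γ - 1 = 2.085
KE = (γ-1)mc² = 2.085 × 7.71 × (3×10⁸)² = 1.447×10¹⁸ J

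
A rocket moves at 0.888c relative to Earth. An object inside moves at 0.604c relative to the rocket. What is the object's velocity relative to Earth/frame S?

u = (u' + v)/(1 + u'v/c²)
Numerator: 0.604 + 0.888 = 1.492
Denominator: 1 + 0.536352 = 1.536352
u = 1.492/1.536352 = 0.9711c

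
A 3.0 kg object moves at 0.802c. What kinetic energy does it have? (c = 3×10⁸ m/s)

γ = 1/√(1 - 0.802²) = 1.6741
γ - 1 = 0.6741
KE = (γ-1)mc² = 0.6741 × 3.0 × (3×10⁸)² = 1.820×10¹⁷ J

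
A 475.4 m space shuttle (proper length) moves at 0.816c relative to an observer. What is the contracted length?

Proper length L₀ = 475.4 m
γ = 1/√(1 - 0.816²) = 1.730
L = L₀/γ = 475.4/1.730 = 274.8 m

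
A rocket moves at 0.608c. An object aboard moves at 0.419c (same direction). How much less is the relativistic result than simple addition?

Classical: u' + v = 0.419 + 0.608 = 1.027c
Relativistic: u = (0.419 + 0.608)/(1 + 0.254752) = 1.027/1.254752 = 0.8185c
Difference: 1.027 - 0.8185 = 0.2085c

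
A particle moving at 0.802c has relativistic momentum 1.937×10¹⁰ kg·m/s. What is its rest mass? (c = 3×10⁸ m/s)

γ = 1/√(1 - 0.802²) = 1.674
v = 0.802 × 3×10⁸ = 2.406×10⁸ m/s
m = p/(γv) = 1.937×10¹⁰/(1.674 × 2.406×10⁸) = 48.09 kg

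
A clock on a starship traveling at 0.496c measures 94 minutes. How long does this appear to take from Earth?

Proper time Δt₀ = 94 minutes
γ = 1/√(1 - 0.496²) = 1.152
Δt = γΔt₀ = 1.152 × 94 = 108.3 minutes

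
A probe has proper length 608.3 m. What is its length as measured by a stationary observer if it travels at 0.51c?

Proper length L₀ = 608.3 m
γ = 1/√(1 - 0.51²) = 1.1626
L = L₀/γ = 608.3/1.1626 = 523.2 m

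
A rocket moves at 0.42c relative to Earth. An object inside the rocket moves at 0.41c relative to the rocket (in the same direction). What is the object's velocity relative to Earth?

u = (u' + v)/(1 + u'v/c²)
Numerator: 0.41 + 0.42 = 0.83
Denominator: 1 + 0.1722 = 1.1722
u = 0.83/1.1722 = 0.7081c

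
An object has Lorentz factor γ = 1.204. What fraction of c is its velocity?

From γ = 1/√(1 - v²/c²):
1/γ² = 1/1.204² = 0.68984
v²/c² = 1 - 0.68984 = 0.31016
v/c = √(0.31016) = 0.5569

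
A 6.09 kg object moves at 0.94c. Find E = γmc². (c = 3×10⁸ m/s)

γ = 1/√(1 - 0.94²) = 2.9311
mc² = 6.09 × (3×10⁸)² = 5.481×10¹⁷ J
E = γmc² = 2.9311 × 5.481×10¹⁷ = 1.607×10¹⁸ J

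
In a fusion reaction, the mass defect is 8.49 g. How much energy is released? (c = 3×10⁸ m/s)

Convert mass defect: Δm = 8.49 g = 0.00849 kg
E = Δm·c² = 0.00849 × (3×10⁸)²
= 0.00849 × 9×10¹⁶ = 7.641×10¹⁴ J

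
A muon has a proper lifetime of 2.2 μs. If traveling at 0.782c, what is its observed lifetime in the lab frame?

Proper lifetime τ₀ = 2.2 μs
γ = 1/√(1 - 0.782²) = 1.6044
τ = γτ₀ = 1.6044 × 2.2 μs = 3.530 μs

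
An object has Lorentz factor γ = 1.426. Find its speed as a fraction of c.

From γ = 1/√(1 - v²/c²):
1/γ² = 1/1.426² = 0.4918
v²/c² = 1 - 0.4918 = 0.5082
v/c = √(0.5082) = 0.7129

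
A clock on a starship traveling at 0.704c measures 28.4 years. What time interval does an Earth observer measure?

Proper time Δt₀ = 28.4 years
γ = 1/√(1 - 0.704²) = 1.408
Δt = γΔt₀ = 1.408 × 28.4 = 39.99 years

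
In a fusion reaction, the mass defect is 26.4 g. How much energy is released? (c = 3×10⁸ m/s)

Convert mass defect: Δm = 26.4 g = 0.0264 kg
E = Δm·c² = 0.0264 × (3×10⁸)²
= 0.0264 × 9×10¹⁶ = 2.376×10¹⁵ J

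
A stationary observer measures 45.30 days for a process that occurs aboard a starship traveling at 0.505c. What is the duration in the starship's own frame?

Dilated time Δt = 45.30 days
γ = 1/√(1 - 0.505²) = 1.1586
Δt₀ = Δt/γ = 45.30/1.1586 = 39.10 days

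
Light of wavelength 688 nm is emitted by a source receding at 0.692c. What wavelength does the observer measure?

β = 0.692
Wavelength Doppler factor = √(1.692/0.308) = √(5.494) = 2.344
λ_obs = 688 × 2.344 = 1613 nm (redshift)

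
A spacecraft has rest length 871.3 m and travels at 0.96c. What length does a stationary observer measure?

Proper length L₀ = 871.3 m
γ = 1/√(1 - 0.96²) = 3.571
L = L₀/γ = 871.3/3.571 = 244.0 m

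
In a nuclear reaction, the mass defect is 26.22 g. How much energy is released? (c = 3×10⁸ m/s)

Convert mass defect: Δm = 26.22 g = 0.02622 kg
E = Δm·c² = 0.02622 × (3×10⁸)²
= 0.02622 × 9×10¹⁶ = 2.360×10¹⁵ J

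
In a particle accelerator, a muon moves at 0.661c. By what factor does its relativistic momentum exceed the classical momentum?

p_rel = γmv, p_class = mv
Ratio = γ = 1/√(1 - 0.661²)
= 1/√(0.563079) = 1.333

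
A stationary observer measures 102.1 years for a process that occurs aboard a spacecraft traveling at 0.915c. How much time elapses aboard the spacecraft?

Dilated time Δt = 102.1 years
γ = 1/√(1 - 0.915²) = 2.479
Δt₀ = Δt/γ = 102.1/2.479 = 41.19 years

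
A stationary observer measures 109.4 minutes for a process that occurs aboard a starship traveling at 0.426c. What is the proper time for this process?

Dilated time Δt = 109.4 minutes
γ = 1/√(1 - 0.426²) = 1.1053
Δt₀ = Δt/γ = 109.4/1.1053 = 98.98 minutes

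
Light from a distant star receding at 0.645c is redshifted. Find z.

β = 0.645
(1+β)/(1-β) = 1.645/0.355 = 4.634
√(4.634) = 2.153
z = 2.153 - 1 = 1.153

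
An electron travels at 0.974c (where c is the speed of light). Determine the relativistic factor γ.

v/c = 0.974, so (v/c)² = 0.948676
1 - (v/c)² = 0.051324
γ = 1/√(0.051324) = 4.414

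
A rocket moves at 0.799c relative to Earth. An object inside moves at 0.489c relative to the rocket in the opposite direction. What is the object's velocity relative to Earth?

Object's velocity in rocket frame is u' = -0.489c
u = (u' + v)/(1 + u'v/c²) = (v - 0.489)/(1 - 0.489·v/c²)
Numerator: 0.799 - 0.489 = 0.31
Denominator: 1 - 0.390711 = 0.609289
u = 0.31/0.609289 = 0.5088c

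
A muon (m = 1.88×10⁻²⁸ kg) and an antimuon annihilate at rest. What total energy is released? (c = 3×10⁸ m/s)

Both particles have the same rest mass, so total mass = 2m
E = 2m·c² = 2 × 1.88×10⁻²⁸ × (3×10⁸)²
= 2 × 1.88×10⁻²⁸ × 9×10¹⁶
= 3.384×10⁻¹¹ J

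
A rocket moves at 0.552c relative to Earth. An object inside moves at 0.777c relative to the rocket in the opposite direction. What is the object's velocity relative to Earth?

Object's velocity in rocket frame is u' = -0.777c
u = (u' + v)/(1 + u'v/c²) = (v - 0.777)/(1 - 0.777·v/c²)
Numerator: 0.552 - 0.777 = -0.225
Denominator: 1 - 0.428904 = 0.571096
u = -0.225/0.571096 = -0.3940c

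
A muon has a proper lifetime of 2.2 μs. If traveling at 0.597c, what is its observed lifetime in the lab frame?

Proper lifetime τ₀ = 2.2 μs
γ = 1/√(1 - 0.597²) = 1.2465
τ = γτ₀ = 1.2465 × 2.2 μs = 2.742 μs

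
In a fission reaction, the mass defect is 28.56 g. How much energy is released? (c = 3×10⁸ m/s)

Convert mass defect: Δm = 28.56 g = 0.02856 kg
E = Δm·c² = 0.02856 × (3×10⁸)²
= 0.02856 × 9×10¹⁶ = 2.570×10¹⁵ J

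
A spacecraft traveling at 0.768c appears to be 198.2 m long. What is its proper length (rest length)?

Contracted length L = 198.2 m
γ = 1/√(1 - 0.768²) = 1.5614
L₀ = γL = 1.5614 × 198.2 = 309.5 m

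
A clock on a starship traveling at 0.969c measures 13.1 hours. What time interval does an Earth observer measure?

Proper time Δt₀ = 13.1 hours
γ = 1/√(1 - 0.969²) = 4.0476
Δt = γΔt₀ = 4.0476 × 13.1 = 53.02 hours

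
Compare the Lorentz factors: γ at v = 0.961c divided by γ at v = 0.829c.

γ₁ = 1/√(1 - 0.961²) = 3.616
γ₂ = 1/√(1 - 0.829²) = 1.788
γ₁/γ₂ = 3.616/1.788 = 2.022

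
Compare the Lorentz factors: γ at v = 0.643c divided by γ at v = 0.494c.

γ₁ = 1/√(1 - 0.643²) = 1.3057
γ₂ = 1/√(1 - 0.494²) = 1.1501
γ₁/γ₂ = 1.3057/1.1501 = 1.135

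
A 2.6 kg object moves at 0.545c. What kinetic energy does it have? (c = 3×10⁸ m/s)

γ = 1/√(1 - 0.545²) = 1.1927
γ - 1 = 0.1927
KE = (γ-1)mc² = 0.1927 × 2.6 × (3×10⁸)² = 4.509×10¹⁶ J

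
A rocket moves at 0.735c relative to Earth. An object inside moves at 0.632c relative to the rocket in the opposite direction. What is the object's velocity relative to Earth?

Object's velocity in rocket frame is u' = -0.632c
u = (u' + v)/(1 + u'v/c²) = (v - 0.632)/(1 - 0.632·v/c²)
Numerator: 0.735 - 0.632 = 0.103
Denominator: 1 - 0.46452 = 0.53548
u = 0.103/0.53548 = 0.1924c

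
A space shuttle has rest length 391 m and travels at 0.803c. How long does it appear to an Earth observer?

Proper length L₀ = 391 m
γ = 1/√(1 - 0.803²) = 1.678
L = L₀/γ = 391/1.678 = 233.0 m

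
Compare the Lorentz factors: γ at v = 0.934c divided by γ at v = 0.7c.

γ₁ = 1/√(1 - 0.934²) = 2.799
γ₂ = 1/√(1 - 0.7²) = 1.400
γ₁/γ₂ = 2.799/1.400 = 1.999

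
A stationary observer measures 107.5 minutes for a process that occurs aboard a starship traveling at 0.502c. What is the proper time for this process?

Dilated time Δt = 107.5 minutes
γ = 1/√(1 - 0.502²) = 1.15625
Δt₀ = Δt/γ = 107.5/1.15625 = 92.97 minutes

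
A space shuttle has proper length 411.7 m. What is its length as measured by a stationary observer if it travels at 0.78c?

Proper length L₀ = 411.7 m
γ = 1/√(1 - 0.78²) = 1.598
L = L₀/γ = 411.7/1.598 = 257.6 m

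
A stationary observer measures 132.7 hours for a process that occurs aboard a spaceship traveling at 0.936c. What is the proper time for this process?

Dilated time Δt = 132.7 hours
γ = 1/√(1 - 0.936²) = 2.841
Δt₀ = Δt/γ = 132.7/2.841 = 46.71 hours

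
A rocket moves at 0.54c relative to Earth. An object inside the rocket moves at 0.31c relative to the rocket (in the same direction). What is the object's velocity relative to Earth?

u = (u' + v)/(1 + u'v/c²)
Numerator: 0.31 + 0.54 = 0.85
Denominator: 1 + 0.1674 = 1.1674
u = 0.85/1.1674 = 0.7281c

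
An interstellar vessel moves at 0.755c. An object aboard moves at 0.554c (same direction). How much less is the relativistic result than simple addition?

Classical: u' + v = 0.554 + 0.755 = 1.309c
Relativistic: u = (0.554 + 0.755)/(1 + 0.41827) = 1.309/1.41827 = 0.9230c
Difference: 1.309 - 0.9230 = 0.3860c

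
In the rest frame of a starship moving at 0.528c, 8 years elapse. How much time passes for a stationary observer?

Proper time Δt₀ = 8 years
γ = 1/√(1 - 0.528²) = 1.1775
Δt = γΔt₀ = 1.1775 × 8 = 9.420 years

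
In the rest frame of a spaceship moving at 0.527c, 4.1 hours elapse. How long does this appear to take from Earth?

Proper time Δt₀ = 4.1 hours
γ = 1/√(1 - 0.527²) = 1.1767
Δt = γΔt₀ = 1.1767 × 4.1 = 4.824 hours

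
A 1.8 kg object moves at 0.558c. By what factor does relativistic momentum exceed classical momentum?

p_rel = γmv, p_class = mv
Ratio = γ = 1/√(1 - 0.558²) = 1.205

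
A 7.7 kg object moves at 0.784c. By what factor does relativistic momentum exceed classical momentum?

p_rel = γmv, p_class = mv
Ratio = γ = 1/√(1 - 0.784²) = 1.611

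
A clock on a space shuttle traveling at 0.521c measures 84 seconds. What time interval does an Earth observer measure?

Proper time Δt₀ = 84 seconds
γ = 1/√(1 - 0.521²) = 1.1716
Δt = γΔt₀ = 1.1716 × 84 = 98.41 seconds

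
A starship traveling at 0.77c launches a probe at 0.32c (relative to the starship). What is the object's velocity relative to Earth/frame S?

u = (u' + v)/(1 + u'v/c²)
Numerator: 0.32 + 0.77 = 1.09
Denominator: 1 + 0.2464 = 1.2464
u = 1.09/1.2464 = 0.8745c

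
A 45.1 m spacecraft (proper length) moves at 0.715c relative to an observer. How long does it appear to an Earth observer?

Proper length L₀ = 45.1 m
γ = 1/√(1 - 0.715²) = 1.4304
L = L₀/γ = 45.1/1.4304 = 31.53 m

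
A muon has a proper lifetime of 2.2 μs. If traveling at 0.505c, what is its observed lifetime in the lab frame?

Proper lifetime τ₀ = 2.2 μs
γ = 1/√(1 - 0.505²) = 1.1586
τ = γτ₀ = 1.1586 × 2.2 μs = 2.549 μs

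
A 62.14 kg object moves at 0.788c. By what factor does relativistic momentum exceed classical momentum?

p_rel = γmv, p_class = mv
Ratio = γ = 1/√(1 - 0.788²) = 1.624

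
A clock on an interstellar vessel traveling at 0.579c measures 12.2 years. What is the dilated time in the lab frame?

Proper time Δt₀ = 12.2 years
γ = 1/√(1 - 0.579²) = 1.2265
Δt = γΔt₀ = 1.2265 × 12.2 = 14.96 years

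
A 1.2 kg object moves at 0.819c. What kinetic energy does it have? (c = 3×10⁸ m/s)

γ = 1/√(1 - 0.819²) = 1.7428
γ - 1 = 0.7428
KE = (γ-1)mc² = 0.7428 × 1.2 × (3×10⁸)² = 8.022×10¹⁶ J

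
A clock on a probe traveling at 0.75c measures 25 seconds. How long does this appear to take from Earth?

Proper time Δt₀ = 25 seconds
γ = 1/√(1 - 0.75²) = 1.512
Δt = γΔt₀ = 1.512 × 25 = 37.80 seconds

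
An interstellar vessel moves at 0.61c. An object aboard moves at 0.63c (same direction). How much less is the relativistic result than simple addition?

Classical: u' + v = 0.63 + 0.61 = 1.24c
Relativistic: u = (0.63 + 0.61)/(1 + 0.3843) = 1.24/1.3843 = 0.8958c
Difference: 1.24 - 0.8958 = 0.3442c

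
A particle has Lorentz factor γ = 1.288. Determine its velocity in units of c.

From γ = 1/√(1 - v²/c²):
1/γ² = 1/1.288² = 0.6028
v²/c² = 1 - 0.6028 = 0.3972
v/c = √(0.3972) = 0.6302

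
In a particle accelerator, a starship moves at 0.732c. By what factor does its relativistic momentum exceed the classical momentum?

p_rel = γmv, p_class = mv
Ratio = γ = 1/√(1 - 0.732²)
= 1/√(0.464176) = 1.468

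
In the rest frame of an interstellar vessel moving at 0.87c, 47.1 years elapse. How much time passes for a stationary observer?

Proper time Δt₀ = 47.1 years
γ = 1/√(1 - 0.87²) = 2.0282
Δt = γΔt₀ = 2.0282 × 47.1 = 95.53 years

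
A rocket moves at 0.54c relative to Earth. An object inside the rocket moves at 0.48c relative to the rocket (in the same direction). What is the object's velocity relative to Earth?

u = (u' + v)/(1 + u'v/c²)
Numerator: 0.48 + 0.54 = 1.02
Denominator: 1 + 0.2592 = 1.2592
u = 1.02/1.2592 = 0.8100c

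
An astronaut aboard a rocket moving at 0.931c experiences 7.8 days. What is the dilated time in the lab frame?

Proper time Δt₀ = 7.8 days
γ = 1/√(1 - 0.931²) = 2.740
Δt = γΔt₀ = 2.740 × 7.8 = 21.37 days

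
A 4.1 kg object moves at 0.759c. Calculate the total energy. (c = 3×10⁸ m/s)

γ = 1/√(1 - 0.759²) = 1.5359
mc² = 4.1 × (3×10⁸)² = 3.690×10¹⁷ J
E = γmc² = 1.5359 × 3.690×10¹⁷ = 5.667×10¹⁷ J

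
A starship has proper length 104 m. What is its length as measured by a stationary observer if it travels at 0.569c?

Proper length L₀ = 104 m
γ = 1/√(1 - 0.569²) = 1.21605
L = L₀/γ = 104/1.21605 = 85.52 m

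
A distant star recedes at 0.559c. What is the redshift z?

β = 0.559
(1+β)/(1-β) = 1.559/0.441 = 3.535
√(3.535) = 1.8802
z = 1.8802 - 1 = 0.8802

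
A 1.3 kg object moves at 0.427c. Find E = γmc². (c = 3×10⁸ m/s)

γ = 1/√(1 - 0.427²) = 1.106
mc² = 1.3 × (3×10⁸)² = 1.170×10¹⁷ J
E = γmc² = 1.106 × 1.170×10¹⁷ = 1.294×10¹⁷ J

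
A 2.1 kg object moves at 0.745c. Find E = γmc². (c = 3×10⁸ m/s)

γ = 1/√(1 - 0.745²) = 1.499
mc² = 2.1 × (3×10⁸)² = 1.890×10¹⁷ J
E = γmc² = 1.499 × 1.890×10¹⁷ = 2.833×10¹⁷ J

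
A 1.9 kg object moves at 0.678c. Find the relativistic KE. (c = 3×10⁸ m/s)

γ = 1/√(1 - 0.678²) = 1.3604
γ - 1 = 0.3604
KE = (γ-1)mc² = 0.3604 × 1.9 × (3×10⁸)² = 6.163×10¹⁶ J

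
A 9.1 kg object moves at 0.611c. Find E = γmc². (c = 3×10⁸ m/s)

γ = 1/√(1 - 0.611²) = 1.2632
mc² = 9.1 × (3×10⁸)² = 8.190×10¹⁷ J
E = γmc² = 1.2632 × 8.190×10¹⁷ = 1.035×10¹⁸ J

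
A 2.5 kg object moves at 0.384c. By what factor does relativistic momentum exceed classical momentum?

p_rel = γmv, p_class = mv
Ratio = γ = 1/√(1 - 0.384²) = 1.083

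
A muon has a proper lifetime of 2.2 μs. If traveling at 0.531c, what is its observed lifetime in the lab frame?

Proper lifetime τ₀ = 2.2 μs
γ = 1/√(1 - 0.531²) = 1.180
τ = γτ₀ = 1.180 × 2.2 μs = 2.596 μs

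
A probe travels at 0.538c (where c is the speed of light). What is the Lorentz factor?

v/c = 0.538, so (v/c)² = 0.289444
1 - (v/c)² = 0.710556
γ = 1/√(0.710556) = 1.186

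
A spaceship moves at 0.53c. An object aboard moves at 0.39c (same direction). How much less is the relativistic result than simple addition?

Classical: u' + v = 0.39 + 0.53 = 0.92c
Relativistic: u = (0.39 + 0.53)/(1 + 0.2067) = 0.92/1.2067 = 0.7624c
Difference: 0.92 - 0.7624 = 0.1576c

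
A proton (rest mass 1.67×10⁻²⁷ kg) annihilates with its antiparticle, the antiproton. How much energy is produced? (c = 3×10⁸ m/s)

Both particles have the same rest mass, so total mass = 2m
E = 2m·c² = 2 × 1.67×10⁻²⁷ × (3×10⁸)²
= 2 × 1.67×10⁻²⁷ × 9×10¹⁶
= 3.006×10⁻¹⁰ J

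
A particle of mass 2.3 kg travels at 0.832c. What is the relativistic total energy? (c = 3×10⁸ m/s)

γ = 1/√(1 - 0.832²) = 1.8025
mc² = 2.3 × (3×10⁸)² = 2.070×10¹⁷ J
E = γmc² = 1.8025 × 2.070×10¹⁷ = 3.731×10¹⁷ J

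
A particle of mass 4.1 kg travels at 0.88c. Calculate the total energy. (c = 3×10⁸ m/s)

γ = 1/√(1 - 0.88²) = 2.1054
mc² = 4.1 × (3×10⁸)² = 3.690×10¹⁷ J
E = γmc² = 2.1054 × 3.690×10¹⁷ = 7.769×10¹⁷ J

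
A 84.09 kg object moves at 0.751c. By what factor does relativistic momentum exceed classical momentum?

p_rel = γmv, p_class = mv
Ratio = γ = 1/√(1 - 0.751²) = 1.514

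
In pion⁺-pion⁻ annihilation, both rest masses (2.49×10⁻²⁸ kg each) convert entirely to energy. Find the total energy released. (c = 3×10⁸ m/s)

Both particles have the same rest mass, so total mass = 2m
E = 2m·c² = 2 × 2.49×10⁻²⁸ × (3×10⁸)²
= 2 × 2.49×10⁻²⁸ × 9×10¹⁶
= 4.482×10⁻¹¹ J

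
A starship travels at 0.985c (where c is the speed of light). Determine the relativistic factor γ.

v/c = 0.985, so (v/c)² = 0.970225
1 - (v/c)² = 0.029775
γ = 1/√(0.029775) = 5.795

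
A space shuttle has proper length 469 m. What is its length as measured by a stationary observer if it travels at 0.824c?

Proper length L₀ = 469 m
γ = 1/√(1 - 0.824²) = 1.765
L = L₀/γ = 469/1.765 = 265.7 m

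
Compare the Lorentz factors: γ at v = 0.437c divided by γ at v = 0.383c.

γ₁ = 1/√(1 - 0.437²) = 1.112
γ₂ = 1/√(1 - 0.383²) = 1.083
γ₁/γ₂ = 1.112/1.083 = 1.027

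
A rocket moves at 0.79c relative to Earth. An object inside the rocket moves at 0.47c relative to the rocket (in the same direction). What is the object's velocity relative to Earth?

u = (u' + v)/(1 + u'v/c²)
Numerator: 0.47 + 0.79 = 1.26
Denominator: 1 + 0.3713 = 1.3713
u = 1.26/1.3713 = 0.9188c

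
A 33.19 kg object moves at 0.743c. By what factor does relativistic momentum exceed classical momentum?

p_rel = γmv, p_class = mv
Ratio = γ = 1/√(1 - 0.743²) = 1.494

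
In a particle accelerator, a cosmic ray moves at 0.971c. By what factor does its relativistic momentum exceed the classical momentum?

p_rel = γmv, p_class = mv
Ratio = γ = 1/√(1 - 0.971²)
= 1/√(0.057159) = 4.183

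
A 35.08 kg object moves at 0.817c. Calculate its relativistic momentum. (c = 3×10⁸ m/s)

γ = 1/√(1 - 0.817²) = 1.734
v = 0.817 × 3×10⁸ = 2.451×10⁸ m/s
p = γmv = 1.734 × 35.08 × 2.451×10⁸ = 1.491×10¹⁰ kg·m/s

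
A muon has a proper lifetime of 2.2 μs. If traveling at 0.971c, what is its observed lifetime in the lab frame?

Proper lifetime τ₀ = 2.2 μs
γ = 1/√(1 - 0.971²) = 4.1827
τ = γτ₀ = 4.1827 × 2.2 μs = 9.202 μs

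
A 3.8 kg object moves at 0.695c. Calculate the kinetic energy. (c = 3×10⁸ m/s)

γ = 1/√(1 - 0.695²) = 1.3908
γ - 1 = 0.3908
KE = (γ-1)mc² = 0.3908 × 3.8 × (3×10⁸)² = 1.337×10¹⁷ J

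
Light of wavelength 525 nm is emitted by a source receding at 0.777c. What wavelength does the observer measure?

β = 0.777
Wavelength Doppler factor = √(1.777/0.223) = √(7.969) = 2.823
λ_obs = 525 × 2.823 = 1482 nm (redshift)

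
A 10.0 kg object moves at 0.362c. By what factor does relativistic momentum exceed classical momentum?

p_rel = γmv, p_class = mv
Ratio = γ = 1/√(1 - 0.362²) = 1.073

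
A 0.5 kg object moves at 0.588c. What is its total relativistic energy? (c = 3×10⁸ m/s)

γ = 1/√(1 - 0.588²) = 1.2363
mc² = 0.5 × (3×10⁸)² = 4.500×10¹⁶ J
E = γmc² = 1.2363 × 4.500×10¹⁶ = 5.563×10¹⁶ J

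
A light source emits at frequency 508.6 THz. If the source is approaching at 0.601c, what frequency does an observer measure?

β = v/c = 0.601
(1+β)/(1-β) = 1.601/0.399 = 4.013
Doppler factor = √(4.013) = 2.003
f_obs = 508.6 × 2.003 = 1019 THz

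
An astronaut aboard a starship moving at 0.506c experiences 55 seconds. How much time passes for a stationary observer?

Proper time Δt₀ = 55 seconds
γ = 1/√(1 - 0.506²) = 1.1594
Δt = γΔt₀ = 1.1594 × 55 = 63.77 seconds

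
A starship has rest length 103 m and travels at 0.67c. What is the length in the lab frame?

Proper length L₀ = 103 m
γ = 1/√(1 - 0.67²) = 1.3471
L = L₀/γ = 103/1.3471 = 76.46 m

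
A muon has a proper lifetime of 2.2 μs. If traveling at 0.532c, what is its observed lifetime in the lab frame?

Proper lifetime τ₀ = 2.2 μs
γ = 1/√(1 - 0.532²) = 1.181
τ = γτ₀ = 1.181 × 2.2 μs = 2.598 μs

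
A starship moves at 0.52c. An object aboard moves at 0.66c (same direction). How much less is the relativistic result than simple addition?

Classical: u' + v = 0.66 + 0.52 = 1.18c
Relativistic: u = (0.66 + 0.52)/(1 + 0.3432) = 1.18/1.3432 = 0.8785c
Difference: 1.18 - 0.8785 = 0.3015c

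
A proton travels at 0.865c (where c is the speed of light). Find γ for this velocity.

v/c = 0.865, so (v/c)² = 0.748225
1 - (v/c)² = 0.251775
γ = 1/√(0.251775) = 1.993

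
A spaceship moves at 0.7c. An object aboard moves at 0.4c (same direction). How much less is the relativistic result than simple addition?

Classical: u' + v = 0.4 + 0.7 = 1.1c
Relativistic: u = (0.4 + 0.7)/(1 + 0.28) = 1.1/1.28 = 0.8594c
Difference: 1.1 - 0.8594 = 0.2406c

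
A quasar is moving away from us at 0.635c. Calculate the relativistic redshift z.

β = 0.635
(1+β)/(1-β) = 1.635/0.365 = 4.479
√(4.479) = 2.116
z = 2.116 - 1 = 1.116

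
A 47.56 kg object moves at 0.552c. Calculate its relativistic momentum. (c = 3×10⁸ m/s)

γ = 1/√(1 - 0.552²) = 1.19926
v = 0.552 × 3×10⁸ = 1.656×10⁸ m/s
p = γmv = 1.19926 × 47.56 × 1.656×10⁸ = 9.445×10⁹ kg·m/s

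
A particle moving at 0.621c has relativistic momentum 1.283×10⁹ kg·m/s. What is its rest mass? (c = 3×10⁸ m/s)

γ = 1/√(1 - 0.621²) = 1.2758
v = 0.621 × 3×10⁸ = 1.863×10⁸ m/s
m = p/(γv) = 1.283×10⁹/(1.2758 × 1.863×10⁸) = 5.398 kg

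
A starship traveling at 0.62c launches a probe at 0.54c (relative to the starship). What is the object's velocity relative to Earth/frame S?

u = (u' + v)/(1 + u'v/c²)
Numerator: 0.54 + 0.62 = 1.16
Denominator: 1 + 0.3348 = 1.3348
u = 1.16/1.3348 = 0.8690c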